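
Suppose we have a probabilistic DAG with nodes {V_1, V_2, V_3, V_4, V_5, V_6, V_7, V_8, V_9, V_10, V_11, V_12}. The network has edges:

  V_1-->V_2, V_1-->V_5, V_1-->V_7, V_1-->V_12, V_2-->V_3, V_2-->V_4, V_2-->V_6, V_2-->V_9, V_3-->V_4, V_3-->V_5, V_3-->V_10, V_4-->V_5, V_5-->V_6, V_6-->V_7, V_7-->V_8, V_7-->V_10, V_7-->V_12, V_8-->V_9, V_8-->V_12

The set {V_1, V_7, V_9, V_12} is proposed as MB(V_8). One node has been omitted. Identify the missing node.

A node's Markov blanket = Pa ∪ Ch ∪ (parents of Ch other than the node itself).
V_8's parents: V_7.
Ch(V_8) = {V_9, V_12}.
For each child, the remaining parents (spouses of V_8):
  parents(V_9) \ {V_8} = {V_2}.
  V_12's other parents are V_1, V_7.
MB(V_8) = {V_1, V_2, V_7, V_9, V_12}.
Comparing with the claimed set, V_2 is missing.

V_2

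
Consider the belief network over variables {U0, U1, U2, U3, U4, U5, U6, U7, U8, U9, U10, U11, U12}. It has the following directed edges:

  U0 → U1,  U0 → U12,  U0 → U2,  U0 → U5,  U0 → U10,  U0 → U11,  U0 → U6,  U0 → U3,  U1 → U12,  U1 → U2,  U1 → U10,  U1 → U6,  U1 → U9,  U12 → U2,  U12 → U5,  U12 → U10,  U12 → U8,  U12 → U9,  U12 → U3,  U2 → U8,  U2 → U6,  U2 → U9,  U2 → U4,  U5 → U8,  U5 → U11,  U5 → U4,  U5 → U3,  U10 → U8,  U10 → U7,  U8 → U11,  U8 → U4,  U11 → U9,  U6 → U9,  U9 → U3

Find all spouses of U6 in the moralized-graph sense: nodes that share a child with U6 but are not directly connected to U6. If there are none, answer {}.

Children of U6: U9.
  parents(U9) \ {U6} = {U1, U2, U11, U12}.
Excluding nodes already adjacent to U6 (U0, U1, U2, U9), the co-parent-only contribution is {U11, U12}.

{U11, U12}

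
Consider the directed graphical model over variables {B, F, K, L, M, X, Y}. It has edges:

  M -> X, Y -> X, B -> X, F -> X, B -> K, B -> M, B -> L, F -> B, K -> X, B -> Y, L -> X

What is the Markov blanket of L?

{B, F, K, M, X, Y}

By definition, MB(L) is built from L's parents, L's children, and the co-parents of L.
Parents of L: B.
Ch(L) = {X}.
Other parents of L's children:
  X also has parents B, F, K, M, Y.
Union: {B} ∪ {X} ∪ {B, F, K, M, Y} = {B, F, K, M, X, Y}.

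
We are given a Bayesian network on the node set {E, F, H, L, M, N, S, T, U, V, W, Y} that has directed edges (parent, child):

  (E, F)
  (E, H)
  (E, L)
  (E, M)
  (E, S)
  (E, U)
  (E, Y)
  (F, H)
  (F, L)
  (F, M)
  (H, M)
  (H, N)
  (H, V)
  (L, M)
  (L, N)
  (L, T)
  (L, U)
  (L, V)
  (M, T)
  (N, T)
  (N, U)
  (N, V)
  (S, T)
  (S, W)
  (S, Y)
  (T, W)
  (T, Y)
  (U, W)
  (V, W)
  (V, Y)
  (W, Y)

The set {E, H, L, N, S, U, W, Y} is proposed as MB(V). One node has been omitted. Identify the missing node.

By definition, MB(V) is built from V's parents, V's children, and the co-parents of V.
V's parents: H, L, N.
Ch(V) = {W, Y}.
Other parents of V's children:
  W: S, T, U
  Y: E, S, T, W
MB(V) = {E, H, L, N, S, T, U, W, Y}.
Comparing with the claimed set, T is missing.

T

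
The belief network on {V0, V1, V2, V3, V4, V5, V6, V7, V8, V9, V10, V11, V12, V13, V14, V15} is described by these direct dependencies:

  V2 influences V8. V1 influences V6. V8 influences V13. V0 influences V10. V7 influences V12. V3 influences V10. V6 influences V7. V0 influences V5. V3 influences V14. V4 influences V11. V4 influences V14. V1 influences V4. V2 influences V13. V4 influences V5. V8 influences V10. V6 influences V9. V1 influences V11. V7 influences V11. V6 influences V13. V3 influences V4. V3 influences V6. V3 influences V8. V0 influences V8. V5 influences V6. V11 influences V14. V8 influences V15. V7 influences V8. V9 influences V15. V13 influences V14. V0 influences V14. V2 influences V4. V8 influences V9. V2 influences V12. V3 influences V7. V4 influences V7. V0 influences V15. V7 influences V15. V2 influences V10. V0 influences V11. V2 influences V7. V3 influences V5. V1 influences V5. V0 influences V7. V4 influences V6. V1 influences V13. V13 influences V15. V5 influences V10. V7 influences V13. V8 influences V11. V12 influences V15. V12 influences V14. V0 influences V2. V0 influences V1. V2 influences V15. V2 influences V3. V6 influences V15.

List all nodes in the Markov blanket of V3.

{V0, V1, V2, V4, V5, V6, V7, V8, V10, V11, V12, V13, V14}

Pa(V3) = {V2}.
Children of V3: V4, V5, V6, V7, V8, V10, V14.
Other parents of V3's children:
  parents(V4) \ {V3} = {V1, V2}.
  V5's other parents are V0, V1, V4.
  parents(V6) \ {V3} = {V1, V4, V5}.
  V7 also has parents V0, V2, V4, V6.
  V8 also has parents V0, V2, V7.
  V10 also has parents V0, V2, V5, V8.
  V14 also has parents V0, V4, V11, V12, V13.
So the Markov blanket of V3 is {V0, V1, V2, V4, V5, V6, V7, V8, V10, V11, V12, V13, V14}.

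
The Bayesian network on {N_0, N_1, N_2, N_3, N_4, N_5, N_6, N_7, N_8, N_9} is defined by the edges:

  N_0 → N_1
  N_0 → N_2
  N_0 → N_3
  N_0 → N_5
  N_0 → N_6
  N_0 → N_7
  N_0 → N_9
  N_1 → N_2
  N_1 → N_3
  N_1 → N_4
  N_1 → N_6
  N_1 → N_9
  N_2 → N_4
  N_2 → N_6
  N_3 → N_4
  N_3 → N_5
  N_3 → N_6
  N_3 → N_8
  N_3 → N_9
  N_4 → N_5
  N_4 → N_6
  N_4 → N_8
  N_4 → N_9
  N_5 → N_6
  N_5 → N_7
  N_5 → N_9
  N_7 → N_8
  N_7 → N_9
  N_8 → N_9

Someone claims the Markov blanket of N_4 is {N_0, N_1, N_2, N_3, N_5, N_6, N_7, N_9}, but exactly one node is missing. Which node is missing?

N_8

The Markov blanket of a node is its parents, its children, and the other parents of its children.
N_4 has parents N_1, N_2, N_3.
Ch(N_4) = {N_5, N_6, N_8, N_9}.
For each child, the remaining parents (spouses of N_4):
  N_5 also has parents N_0, N_3.
  parents(N_6) \ {N_4} = {N_0, N_1, N_2, N_3, N_5}.
  parents(N_8) \ {N_4} = {N_3, N_7}.
  parents(N_9) \ {N_4} = {N_0, N_1, N_3, N_5, N_7, N_8}.
MB(N_4) = {N_0, N_1, N_2, N_3, N_5, N_6, N_7, N_8, N_9}.
Comparing with the claimed set, N_8 is missing.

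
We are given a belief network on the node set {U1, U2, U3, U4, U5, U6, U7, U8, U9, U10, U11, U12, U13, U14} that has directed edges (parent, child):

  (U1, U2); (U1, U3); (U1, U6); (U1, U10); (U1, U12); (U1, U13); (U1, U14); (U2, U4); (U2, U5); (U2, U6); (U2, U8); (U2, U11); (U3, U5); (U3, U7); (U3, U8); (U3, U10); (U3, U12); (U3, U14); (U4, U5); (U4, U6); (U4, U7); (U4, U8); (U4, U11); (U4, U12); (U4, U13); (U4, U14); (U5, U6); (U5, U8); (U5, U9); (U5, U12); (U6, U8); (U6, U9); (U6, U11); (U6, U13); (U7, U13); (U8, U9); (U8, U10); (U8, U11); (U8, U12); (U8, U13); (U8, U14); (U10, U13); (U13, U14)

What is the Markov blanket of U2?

{U1, U3, U4, U5, U6, U8, U11}

U2's parents: U1.
U2 has children U4, U5, U6, U8, U11.
Other parents of U2's children:
  U4 has no other parent.
  parents(U5) \ {U2} = {U3, U4}.
  U6 also has parents U1, U4, U5.
  U8 also has parents U3, U4, U5, U6.
  U11's other parents are U4, U6, U8.
So the Markov blanket of U2 is {U1, U3, U4, U5, U6, U8, U11}.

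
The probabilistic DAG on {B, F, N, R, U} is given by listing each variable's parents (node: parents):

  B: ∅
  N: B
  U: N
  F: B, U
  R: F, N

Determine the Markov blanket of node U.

Parents of U: N.
Ch(U) = {F}.
Other parents of U's children:
  F: B
Union: {N} ∪ {F} ∪ {B} = {B, F, N}.

{B, F, N}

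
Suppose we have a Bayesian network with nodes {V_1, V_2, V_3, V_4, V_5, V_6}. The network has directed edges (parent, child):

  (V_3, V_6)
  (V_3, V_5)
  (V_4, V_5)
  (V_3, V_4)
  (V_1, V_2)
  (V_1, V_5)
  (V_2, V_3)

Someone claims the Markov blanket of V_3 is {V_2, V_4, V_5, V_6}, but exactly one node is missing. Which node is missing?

V_1

V_3's parents: V_2.
V_3 has children V_4, V_5, V_6.
Other parents of V_3's children:
  V_4 has no other parent.
  V_5's other parents are V_1, V_4.
  V_6: no additional parents.
MB(V_3) = {V_1, V_2, V_4, V_5, V_6}.
Comparing with the claimed set, V_1 is missing.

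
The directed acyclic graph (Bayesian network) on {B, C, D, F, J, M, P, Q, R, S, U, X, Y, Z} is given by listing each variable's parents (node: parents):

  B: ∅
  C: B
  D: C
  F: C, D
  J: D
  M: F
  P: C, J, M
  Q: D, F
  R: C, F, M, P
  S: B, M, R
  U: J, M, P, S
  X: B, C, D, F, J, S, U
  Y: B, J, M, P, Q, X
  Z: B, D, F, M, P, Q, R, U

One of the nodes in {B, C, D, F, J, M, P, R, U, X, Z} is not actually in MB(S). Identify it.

Z

The Markov blanket of a node is its parents, its children, and the other parents of its children.
Parents of S: B, M, R.
S has children U, X.
Co-parents of S (other parents of its children):
  U also has parents J, M, P.
  X's other parents are B, C, D, F, J, U.
MB(S) = {B, C, D, F, J, M, P, R, U, X}.
Z is neither a parent, child, nor co-parent of S, so it does not belong.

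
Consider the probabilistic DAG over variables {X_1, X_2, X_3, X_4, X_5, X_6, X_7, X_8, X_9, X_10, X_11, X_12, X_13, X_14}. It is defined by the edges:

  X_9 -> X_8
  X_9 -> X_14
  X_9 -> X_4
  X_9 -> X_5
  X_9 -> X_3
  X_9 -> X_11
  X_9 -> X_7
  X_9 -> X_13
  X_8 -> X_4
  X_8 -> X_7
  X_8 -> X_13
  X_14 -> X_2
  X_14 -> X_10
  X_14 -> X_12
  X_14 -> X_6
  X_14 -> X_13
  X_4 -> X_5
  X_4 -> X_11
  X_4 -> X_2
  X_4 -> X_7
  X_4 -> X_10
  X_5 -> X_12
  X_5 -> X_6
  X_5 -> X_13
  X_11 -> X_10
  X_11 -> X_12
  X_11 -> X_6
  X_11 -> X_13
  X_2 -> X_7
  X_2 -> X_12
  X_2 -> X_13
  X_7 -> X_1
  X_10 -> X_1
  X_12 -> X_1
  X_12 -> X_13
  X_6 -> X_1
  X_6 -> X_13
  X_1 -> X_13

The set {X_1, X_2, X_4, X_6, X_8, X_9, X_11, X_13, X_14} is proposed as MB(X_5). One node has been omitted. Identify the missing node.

The Markov blanket of a node is its parents, its children, and the other parents of its children.
Parents of X_5: X_4, X_9.
Ch(X_5) = {X_6, X_12, X_13}.
Co-parents of X_5 (other parents of its children):
  parents(X_12) \ {X_5} = {X_2, X_11, X_14}.
  X_6's other parents are X_11, X_14.
  parents(X_13) \ {X_5} = {X_1, X_2, X_6, X_8, X_9, X_11, X_12, X_14}.
MB(X_5) = {X_1, X_2, X_4, X_6, X_8, X_9, X_11, X_12, X_13, X_14}.
Comparing with the claimed set, X_12 is missing.

X_12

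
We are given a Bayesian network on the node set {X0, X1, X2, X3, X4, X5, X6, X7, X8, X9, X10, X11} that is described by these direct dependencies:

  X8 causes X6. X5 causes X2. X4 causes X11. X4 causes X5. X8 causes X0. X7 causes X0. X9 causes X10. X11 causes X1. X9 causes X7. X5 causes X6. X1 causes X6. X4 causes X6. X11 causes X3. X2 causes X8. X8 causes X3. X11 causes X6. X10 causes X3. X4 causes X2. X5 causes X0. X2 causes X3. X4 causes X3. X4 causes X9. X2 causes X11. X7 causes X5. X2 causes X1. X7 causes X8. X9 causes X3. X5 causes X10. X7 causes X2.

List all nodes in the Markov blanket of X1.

Recall MB(v) = parents ∪ children ∪ spouses, where spouses are the other parents of v's children.
X1's parents: X2, X11.
Children of X1: X6.
Co-parents of X1 (other parents of its children):
  X6 also has parents X4, X5, X8, X11.
Taking the union gives {X2, X4, X5, X6, X8, X11}.

{X2, X4, X5, X6, X8, X11}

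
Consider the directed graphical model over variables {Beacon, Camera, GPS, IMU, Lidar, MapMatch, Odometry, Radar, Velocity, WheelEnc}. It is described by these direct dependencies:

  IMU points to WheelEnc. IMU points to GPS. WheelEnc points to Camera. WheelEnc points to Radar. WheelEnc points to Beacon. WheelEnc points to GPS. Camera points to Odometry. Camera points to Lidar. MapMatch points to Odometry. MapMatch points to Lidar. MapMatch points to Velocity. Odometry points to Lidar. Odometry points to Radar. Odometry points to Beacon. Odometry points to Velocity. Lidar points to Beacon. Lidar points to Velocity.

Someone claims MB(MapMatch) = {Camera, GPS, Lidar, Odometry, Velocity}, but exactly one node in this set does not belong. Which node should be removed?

GPS

A node's Markov blanket = Pa ∪ Ch ∪ (parents of Ch other than the node itself).
Parents of MapMatch: none.
Children of MapMatch: Lidar, Odometry, Velocity.
Co-parents of MapMatch (other parents of its children):
  Odometry also has parent Camera.
  Lidar's other parents are Camera, Odometry.
  parents(Velocity) \ {MapMatch} = {Lidar, Odometry}.
MB(MapMatch) = {Camera, Lidar, Odometry, Velocity}.
GPS is neither a parent, child, nor co-parent of MapMatch, so it does not belong.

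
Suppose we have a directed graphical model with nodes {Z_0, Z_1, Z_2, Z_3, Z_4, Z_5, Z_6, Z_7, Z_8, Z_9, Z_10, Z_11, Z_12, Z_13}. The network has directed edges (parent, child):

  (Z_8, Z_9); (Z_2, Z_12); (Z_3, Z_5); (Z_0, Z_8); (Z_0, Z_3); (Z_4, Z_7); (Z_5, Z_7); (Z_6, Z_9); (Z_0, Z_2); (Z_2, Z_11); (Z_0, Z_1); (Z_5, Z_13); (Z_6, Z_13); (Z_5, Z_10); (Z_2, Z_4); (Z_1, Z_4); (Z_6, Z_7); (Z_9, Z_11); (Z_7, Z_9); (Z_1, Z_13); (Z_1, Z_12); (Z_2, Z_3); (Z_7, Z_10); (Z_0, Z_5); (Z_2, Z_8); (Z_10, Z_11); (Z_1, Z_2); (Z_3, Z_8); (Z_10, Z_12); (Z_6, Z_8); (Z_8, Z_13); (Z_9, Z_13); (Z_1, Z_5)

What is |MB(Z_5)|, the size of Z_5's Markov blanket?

By definition, MB(Z_5) is built from Z_5's parents, Z_5's children, and the co-parents of Z_5.
Z_5 has parents Z_0, Z_1, Z_3.
Z_5's children: Z_7, Z_10, Z_13.
Co-parents of Z_5 (other parents of its children):
  parents(Z_7) \ {Z_5} = {Z_4, Z_6}.
  parents(Z_10) \ {Z_5} = {Z_7}.
  parents(Z_13) \ {Z_5} = {Z_1, Z_6, Z_8, Z_9}.
MB(Z_5) = {Z_0, Z_1, Z_3, Z_4, Z_6, Z_7, Z_8, Z_9, Z_10, Z_13}, which has 10 nodes.

10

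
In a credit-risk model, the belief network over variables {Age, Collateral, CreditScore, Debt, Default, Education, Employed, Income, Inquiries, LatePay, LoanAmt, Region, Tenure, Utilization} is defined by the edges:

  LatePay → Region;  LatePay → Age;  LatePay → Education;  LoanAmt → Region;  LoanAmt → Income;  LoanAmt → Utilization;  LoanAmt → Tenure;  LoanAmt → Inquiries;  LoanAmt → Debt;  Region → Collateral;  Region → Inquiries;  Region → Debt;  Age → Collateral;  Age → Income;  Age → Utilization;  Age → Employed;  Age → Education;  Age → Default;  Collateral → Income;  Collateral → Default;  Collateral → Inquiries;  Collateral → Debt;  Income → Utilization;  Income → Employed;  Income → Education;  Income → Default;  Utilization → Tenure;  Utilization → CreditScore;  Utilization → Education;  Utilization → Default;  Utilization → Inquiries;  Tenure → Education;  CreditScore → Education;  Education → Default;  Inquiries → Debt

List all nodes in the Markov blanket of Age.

A node's Markov blanket = Pa ∪ Ch ∪ (parents of Ch other than the node itself).
Pa(Age) = {LatePay}.
Age has children Collateral, Default, Education, Employed, Income, Utilization.
Co-parents of Age (other parents of its children):
  Collateral: Region
  Income: Collateral, LoanAmt
  Utilization: Income, LoanAmt
  Employed: Income
  Education: CreditScore, Income, LatePay, Tenure, Utilization
  Default: Collateral, Education, Income, Utilization
So the Markov blanket of Age is {Collateral, CreditScore, Default, Education, Employed, Income, LatePay, LoanAmt, Region, Tenure, Utilization}.

{Collateral, CreditScore, Default, Education, Employed, Income, LatePay, LoanAmt, Region, Tenure, Utilization}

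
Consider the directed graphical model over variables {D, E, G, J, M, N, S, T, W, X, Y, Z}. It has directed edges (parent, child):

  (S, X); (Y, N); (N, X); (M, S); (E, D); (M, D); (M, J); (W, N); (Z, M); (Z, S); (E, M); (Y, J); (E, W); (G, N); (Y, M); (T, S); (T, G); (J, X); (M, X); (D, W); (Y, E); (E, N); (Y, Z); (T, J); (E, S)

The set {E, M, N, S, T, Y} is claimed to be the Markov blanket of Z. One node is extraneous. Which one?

N

Children of Z: M, S.
Pa(Z) = {Y}.
Co-parents of Z (other parents of its children):
  M's other parents are E, Y.
  parents(S) \ {Z} = {E, M, T}.
MB(Z) = {E, M, S, T, Y}.
N is neither a parent, child, nor co-parent of Z, so it does not belong.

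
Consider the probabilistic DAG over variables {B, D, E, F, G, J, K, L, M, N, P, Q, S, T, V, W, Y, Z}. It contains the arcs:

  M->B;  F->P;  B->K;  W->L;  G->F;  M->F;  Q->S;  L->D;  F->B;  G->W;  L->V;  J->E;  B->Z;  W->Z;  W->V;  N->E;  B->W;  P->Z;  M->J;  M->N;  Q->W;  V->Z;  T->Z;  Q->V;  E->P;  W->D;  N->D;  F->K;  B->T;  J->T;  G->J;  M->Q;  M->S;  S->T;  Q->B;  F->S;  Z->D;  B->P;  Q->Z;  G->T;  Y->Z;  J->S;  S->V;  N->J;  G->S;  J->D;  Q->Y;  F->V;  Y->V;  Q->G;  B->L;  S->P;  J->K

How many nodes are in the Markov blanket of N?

8

The Markov blanket of a node is its parents, its children, and the other parents of its children.
Pa(N) = {M}.
Children of N: D, E, J.
Co-parents of N (other parents of its children):
  parents(J) \ {N} = {G, M}.
  parents(E) \ {N} = {J}.
  parents(D) \ {N} = {J, L, W, Z}.
MB(N) = {D, E, G, J, L, M, W, Z}, which has 8 nodes.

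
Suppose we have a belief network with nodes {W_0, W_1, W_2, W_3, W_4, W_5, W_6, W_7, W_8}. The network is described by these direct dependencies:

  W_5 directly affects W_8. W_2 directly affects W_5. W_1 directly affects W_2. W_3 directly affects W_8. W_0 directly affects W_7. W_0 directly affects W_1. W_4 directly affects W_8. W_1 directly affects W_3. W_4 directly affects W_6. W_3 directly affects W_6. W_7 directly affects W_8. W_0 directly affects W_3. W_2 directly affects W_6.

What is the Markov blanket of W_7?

{W_0, W_3, W_4, W_5, W_8}

The Markov blanket of a node is its parents, its children, and the other parents of its children.
W_7 has child W_8.
Pa(W_7) = {W_0}.
Parents of each child, excluding W_7:
  W_8's other parents are W_3, W_4, W_5.
So the Markov blanket of W_7 is {W_0, W_3, W_4, W_5, W_8}.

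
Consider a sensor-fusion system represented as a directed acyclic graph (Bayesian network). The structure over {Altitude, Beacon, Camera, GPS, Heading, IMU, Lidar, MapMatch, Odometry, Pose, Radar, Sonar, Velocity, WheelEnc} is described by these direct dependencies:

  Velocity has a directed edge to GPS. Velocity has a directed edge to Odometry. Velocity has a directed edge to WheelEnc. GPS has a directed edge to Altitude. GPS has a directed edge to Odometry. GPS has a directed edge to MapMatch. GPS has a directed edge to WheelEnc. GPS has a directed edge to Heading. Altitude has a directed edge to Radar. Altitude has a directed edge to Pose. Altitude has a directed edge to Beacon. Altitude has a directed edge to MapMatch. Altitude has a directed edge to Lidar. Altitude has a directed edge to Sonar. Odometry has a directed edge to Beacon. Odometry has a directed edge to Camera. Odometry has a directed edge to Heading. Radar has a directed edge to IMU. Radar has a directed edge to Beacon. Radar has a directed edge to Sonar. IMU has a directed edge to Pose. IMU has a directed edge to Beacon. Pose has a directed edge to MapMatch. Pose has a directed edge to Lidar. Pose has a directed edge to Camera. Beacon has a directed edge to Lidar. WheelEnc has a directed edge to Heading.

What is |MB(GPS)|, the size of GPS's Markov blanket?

The Markov blanket of a node is its parents, its children, and the other parents of its children.
GPS has parent Velocity.
GPS's children: Altitude, Heading, MapMatch, Odometry, WheelEnc.
Co-parents of GPS (other parents of its children):
  Altitude: no additional parents.
  parents(Odometry) \ {GPS} = {Velocity}.
  MapMatch's other parents are Altitude, Pose.
  parents(WheelEnc) \ {GPS} = {Velocity}.
  Heading also has parents Odometry, WheelEnc.
MB(GPS) = {Altitude, Heading, MapMatch, Odometry, Pose, Velocity, WheelEnc}, which has 7 nodes.

7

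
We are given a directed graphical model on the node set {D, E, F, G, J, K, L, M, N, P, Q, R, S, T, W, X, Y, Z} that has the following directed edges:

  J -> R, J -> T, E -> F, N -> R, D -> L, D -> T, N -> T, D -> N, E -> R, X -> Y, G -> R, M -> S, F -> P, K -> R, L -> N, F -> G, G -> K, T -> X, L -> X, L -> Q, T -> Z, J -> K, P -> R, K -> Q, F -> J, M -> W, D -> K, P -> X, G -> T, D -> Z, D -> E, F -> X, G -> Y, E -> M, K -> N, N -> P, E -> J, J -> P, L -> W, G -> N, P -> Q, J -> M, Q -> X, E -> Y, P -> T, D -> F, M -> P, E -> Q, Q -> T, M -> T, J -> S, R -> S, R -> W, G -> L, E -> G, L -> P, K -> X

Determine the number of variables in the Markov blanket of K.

12

A node's Markov blanket = Pa ∪ Ch ∪ (parents of Ch other than the node itself).
Pa(K) = {D, G, J}.
Children of K: N, Q, R, X.
Co-parents of K (other parents of its children):
  parents(N) \ {K} = {D, G, L}.
  Q's other parents are E, L, P.
  R also has parents E, G, J, N, P.
  X's other parents are F, L, P, Q, T.
MB(K) = {D, E, F, G, J, L, N, P, Q, R, T, X}, which has 12 nodes.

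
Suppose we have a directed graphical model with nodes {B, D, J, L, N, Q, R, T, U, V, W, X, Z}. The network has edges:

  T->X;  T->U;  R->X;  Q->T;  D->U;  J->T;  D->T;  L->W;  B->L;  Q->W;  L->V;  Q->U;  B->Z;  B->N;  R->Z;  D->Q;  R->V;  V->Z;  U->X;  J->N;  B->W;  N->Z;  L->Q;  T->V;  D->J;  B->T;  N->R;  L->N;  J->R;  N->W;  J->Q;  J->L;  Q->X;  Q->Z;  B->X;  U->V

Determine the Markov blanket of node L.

{B, D, J, N, Q, R, T, U, V, W}

Pa(L) = {B, J}.
Children of L: N, Q, V, W.
Co-parents of L (other parents of its children):
  parents(N) \ {L} = {B, J}.
  Q's other parents are D, J.
  V's other parents are R, T, U.
  W also has parents B, N, Q.
Union: {B, J} ∪ {N, Q, V, W} ∪ {B, D, J, N, Q, R, T, U} = {B, D, J, N, Q, R, T, U, V, W}.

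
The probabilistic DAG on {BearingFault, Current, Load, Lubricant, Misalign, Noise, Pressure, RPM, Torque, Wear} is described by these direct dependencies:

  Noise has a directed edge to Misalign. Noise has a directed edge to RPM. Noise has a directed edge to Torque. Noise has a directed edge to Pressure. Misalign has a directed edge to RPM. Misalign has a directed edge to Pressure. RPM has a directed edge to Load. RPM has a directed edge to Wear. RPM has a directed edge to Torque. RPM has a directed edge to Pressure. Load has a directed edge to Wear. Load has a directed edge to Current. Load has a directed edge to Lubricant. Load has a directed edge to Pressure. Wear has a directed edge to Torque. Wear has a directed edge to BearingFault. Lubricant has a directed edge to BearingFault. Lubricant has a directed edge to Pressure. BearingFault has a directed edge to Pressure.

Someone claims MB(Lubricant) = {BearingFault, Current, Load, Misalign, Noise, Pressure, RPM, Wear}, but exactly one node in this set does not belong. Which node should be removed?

Current

Parents of Lubricant: Load.
Lubricant's children: BearingFault, Pressure.
For each child, the remaining parents (spouses of Lubricant):
  BearingFault's other parent is Wear.
  Pressure also has parents BearingFault, Load, Misalign, Noise, RPM.
MB(Lubricant) = {BearingFault, Load, Misalign, Noise, Pressure, RPM, Wear}.
Current is neither a parent, child, nor co-parent of Lubricant, so it does not belong.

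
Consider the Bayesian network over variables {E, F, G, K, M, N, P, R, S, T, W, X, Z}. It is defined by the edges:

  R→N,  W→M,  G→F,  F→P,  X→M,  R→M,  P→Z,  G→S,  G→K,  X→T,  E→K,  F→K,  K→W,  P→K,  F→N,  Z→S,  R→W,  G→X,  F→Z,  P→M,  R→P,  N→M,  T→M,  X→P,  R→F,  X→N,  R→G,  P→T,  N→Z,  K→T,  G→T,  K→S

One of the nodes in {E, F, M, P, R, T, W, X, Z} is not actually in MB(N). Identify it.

Children of N: M, Z.
N has parents F, R, X.
Other parents of N's children:
  M: P, R, T, W, X
  Z: F, P
MB(N) = {F, M, P, R, T, W, X, Z}.
E is neither a parent, child, nor co-parent of N, so it does not belong.

E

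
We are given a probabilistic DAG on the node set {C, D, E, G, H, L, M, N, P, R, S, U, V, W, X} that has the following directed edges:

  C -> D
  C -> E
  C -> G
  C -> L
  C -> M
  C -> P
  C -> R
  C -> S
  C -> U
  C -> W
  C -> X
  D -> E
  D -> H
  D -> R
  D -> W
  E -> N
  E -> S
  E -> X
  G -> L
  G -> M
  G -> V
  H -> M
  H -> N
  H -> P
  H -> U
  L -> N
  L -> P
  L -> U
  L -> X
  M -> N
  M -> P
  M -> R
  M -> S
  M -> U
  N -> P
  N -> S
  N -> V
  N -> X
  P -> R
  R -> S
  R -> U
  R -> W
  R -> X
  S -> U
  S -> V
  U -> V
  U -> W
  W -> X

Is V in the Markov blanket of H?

Pa(H) = {D}.
Children of H: M, N, P, U.
Parents of each child, excluding H:
  M: C, G
  N: E, L, M
  P: C, L, M, N
  U: C, L, M, R, S
MB(H) = {C, D, E, G, L, M, N, P, R, S, U}; V is not in this set.

No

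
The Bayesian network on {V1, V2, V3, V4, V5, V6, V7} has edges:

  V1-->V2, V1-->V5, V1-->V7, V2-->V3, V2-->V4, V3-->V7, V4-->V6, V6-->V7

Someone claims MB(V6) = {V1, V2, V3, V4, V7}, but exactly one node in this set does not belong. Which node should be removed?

V2

V6's children: V7.
V6 has parent V4.
Other parents of V6's children:
  V7's other parents are V1, V3.
MB(V6) = {V1, V3, V4, V7}.
V2 is neither a parent, child, nor co-parent of V6, so it does not belong.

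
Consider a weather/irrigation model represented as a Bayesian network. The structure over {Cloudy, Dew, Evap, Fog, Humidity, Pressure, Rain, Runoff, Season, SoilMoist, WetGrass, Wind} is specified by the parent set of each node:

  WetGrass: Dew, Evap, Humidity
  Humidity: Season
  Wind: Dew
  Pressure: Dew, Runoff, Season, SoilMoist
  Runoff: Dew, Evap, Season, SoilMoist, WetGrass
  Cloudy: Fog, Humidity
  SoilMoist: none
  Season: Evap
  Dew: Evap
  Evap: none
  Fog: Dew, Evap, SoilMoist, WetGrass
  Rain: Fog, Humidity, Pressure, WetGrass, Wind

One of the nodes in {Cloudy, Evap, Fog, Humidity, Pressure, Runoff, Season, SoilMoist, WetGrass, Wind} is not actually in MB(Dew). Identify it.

Cloudy

Pa(Dew) = {Evap}.
Ch(Dew) = {Fog, Pressure, Runoff, WetGrass, Wind}.
For each child, the remaining parents (spouses of Dew):
  Wind has no other parent.
  parents(WetGrass) \ {Dew} = {Evap, Humidity}.
  Runoff also has parents Evap, Season, SoilMoist, WetGrass.
  parents(Fog) \ {Dew} = {Evap, SoilMoist, WetGrass}.
  parents(Pressure) \ {Dew} = {Runoff, Season, SoilMoist}.
MB(Dew) = {Evap, Fog, Humidity, Pressure, Runoff, Season, SoilMoist, WetGrass, Wind}.
Cloudy is neither a parent, child, nor co-parent of Dew, so it does not belong.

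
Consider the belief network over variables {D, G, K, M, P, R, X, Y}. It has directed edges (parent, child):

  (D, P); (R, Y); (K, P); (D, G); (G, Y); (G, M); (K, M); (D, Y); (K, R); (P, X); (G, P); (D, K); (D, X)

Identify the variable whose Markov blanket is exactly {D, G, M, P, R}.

The target node must have every member of {D, G, M, P, R} as a parent, child, or co-parent, and no others.
Parents of K: D; children: M, P, R; co-parents: D, G.
These exactly cover the given set, so the node is K.

K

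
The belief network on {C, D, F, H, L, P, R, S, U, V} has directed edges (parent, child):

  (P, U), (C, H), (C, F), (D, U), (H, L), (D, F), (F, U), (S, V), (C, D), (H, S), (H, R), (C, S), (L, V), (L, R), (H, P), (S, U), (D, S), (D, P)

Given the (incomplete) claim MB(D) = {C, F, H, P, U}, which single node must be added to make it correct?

Ch(D) = {F, P, S, U}.
Parents of D: C.
Other parents of D's children:
  parents(F) \ {D} = {C}.
  parents(P) \ {D} = {H}.
  S's other parents are C, H.
  parents(U) \ {D} = {F, P, S}.
MB(D) = {C, F, H, P, S, U}.
Comparing with the claimed set, S is missing.

S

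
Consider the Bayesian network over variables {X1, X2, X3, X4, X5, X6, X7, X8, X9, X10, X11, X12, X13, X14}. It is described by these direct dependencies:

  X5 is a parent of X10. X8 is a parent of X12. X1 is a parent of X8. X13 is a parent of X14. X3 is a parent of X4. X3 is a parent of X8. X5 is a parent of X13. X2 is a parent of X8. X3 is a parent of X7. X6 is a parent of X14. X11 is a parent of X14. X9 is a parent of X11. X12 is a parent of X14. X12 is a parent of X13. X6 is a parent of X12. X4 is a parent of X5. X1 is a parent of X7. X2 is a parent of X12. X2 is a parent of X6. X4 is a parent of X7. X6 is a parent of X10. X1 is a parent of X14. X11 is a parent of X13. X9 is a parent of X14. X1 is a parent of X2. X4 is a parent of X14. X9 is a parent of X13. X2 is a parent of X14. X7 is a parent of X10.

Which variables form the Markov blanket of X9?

By definition, MB(X9) is built from X9's parents, X9's children, and the co-parents of X9.
X9's parents: none.
X9 has children X11, X13, X14.
Other parents of X9's children:
  X11: —
  X13: X5, X11, X12
  X14: X1, X2, X4, X6, X11, X12, X13
So the Markov blanket of X9 is {X1, X2, X4, X5, X6, X11, X12, X13, X14}.

{X1, X2, X4, X5, X6, X11, X12, X13, X14}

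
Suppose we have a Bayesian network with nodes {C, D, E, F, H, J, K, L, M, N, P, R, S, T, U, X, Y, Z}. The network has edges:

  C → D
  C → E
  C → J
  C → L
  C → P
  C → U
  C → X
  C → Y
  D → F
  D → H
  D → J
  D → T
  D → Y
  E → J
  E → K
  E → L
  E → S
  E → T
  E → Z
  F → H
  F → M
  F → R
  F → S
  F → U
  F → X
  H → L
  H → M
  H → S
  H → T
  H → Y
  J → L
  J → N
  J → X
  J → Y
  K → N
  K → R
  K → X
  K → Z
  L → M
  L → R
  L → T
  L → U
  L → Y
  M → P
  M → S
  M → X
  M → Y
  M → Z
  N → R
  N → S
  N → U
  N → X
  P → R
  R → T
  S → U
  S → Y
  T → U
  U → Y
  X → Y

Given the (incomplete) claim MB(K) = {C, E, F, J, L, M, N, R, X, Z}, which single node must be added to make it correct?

The Markov blanket of a node is its parents, its children, and the other parents of its children.
Pa(K) = {E}.
Children of K: N, R, X, Z.
Parents of each child, excluding K:
  N's other parent is J.
  R also has parents F, L, N, P.
  parents(X) \ {K} = {C, F, J, M, N}.
  parents(Z) \ {K} = {E, M}.
MB(K) = {C, E, F, J, L, M, N, P, R, X, Z}.
Comparing with the claimed set, P is missing.

P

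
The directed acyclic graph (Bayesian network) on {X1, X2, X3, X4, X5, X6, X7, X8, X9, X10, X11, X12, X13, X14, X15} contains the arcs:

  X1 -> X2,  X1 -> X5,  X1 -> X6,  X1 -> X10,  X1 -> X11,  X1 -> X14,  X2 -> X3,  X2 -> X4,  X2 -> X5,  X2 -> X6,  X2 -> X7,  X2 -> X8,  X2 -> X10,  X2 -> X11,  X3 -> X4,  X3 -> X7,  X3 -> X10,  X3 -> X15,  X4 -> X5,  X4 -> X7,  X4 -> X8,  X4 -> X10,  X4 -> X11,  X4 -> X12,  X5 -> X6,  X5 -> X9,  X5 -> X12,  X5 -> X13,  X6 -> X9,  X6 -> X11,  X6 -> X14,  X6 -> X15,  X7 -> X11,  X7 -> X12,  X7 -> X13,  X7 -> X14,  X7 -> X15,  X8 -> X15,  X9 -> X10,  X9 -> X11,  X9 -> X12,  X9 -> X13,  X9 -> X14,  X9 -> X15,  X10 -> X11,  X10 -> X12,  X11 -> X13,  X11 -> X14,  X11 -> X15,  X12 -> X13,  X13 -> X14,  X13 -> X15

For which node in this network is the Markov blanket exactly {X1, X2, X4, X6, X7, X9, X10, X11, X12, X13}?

The target node must have every member of {X1, X2, X4, X6, X7, X9, X10, X11, X12, X13} as a parent, child, or co-parent, and no others.
Parents of X5: X1, X2, X4; children: X6, X9, X12, X13; co-parents: X1, X2, X4, X6, X7, X9, X10, X11, X12.
These exactly cover the given set, so the node is X5.

X5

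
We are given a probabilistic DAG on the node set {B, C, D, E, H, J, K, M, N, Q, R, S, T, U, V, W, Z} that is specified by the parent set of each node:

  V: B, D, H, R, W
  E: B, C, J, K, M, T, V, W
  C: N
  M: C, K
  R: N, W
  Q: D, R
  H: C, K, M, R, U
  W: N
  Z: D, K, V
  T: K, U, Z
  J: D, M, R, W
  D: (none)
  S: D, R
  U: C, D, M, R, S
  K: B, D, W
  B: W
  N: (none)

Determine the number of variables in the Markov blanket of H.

9

By definition, MB(H) is built from H's parents, H's children, and the co-parents of H.
Ch(H) = {V}.
H has parents C, K, M, R, U.
Co-parents of H (other parents of its children):
  V's other parents are B, D, R, W.
MB(H) = {B, C, D, K, M, R, U, V, W}, which has 9 nodes.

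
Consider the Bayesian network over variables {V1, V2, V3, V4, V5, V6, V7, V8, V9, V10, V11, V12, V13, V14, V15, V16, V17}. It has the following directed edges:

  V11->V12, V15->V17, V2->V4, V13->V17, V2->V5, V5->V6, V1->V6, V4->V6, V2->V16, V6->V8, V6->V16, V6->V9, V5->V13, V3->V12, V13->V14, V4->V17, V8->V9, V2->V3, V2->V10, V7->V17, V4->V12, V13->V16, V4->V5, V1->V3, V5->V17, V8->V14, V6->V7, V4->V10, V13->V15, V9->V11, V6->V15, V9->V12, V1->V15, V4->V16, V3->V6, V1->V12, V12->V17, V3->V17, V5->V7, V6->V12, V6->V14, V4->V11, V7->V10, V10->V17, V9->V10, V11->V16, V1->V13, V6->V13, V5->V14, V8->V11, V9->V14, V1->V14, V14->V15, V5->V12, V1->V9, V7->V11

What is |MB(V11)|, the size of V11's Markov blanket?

V11's parents: V4, V7, V8, V9.
Children of V11: V12, V16.
Parents of each child, excluding V11:
  V12 also has parents V1, V3, V4, V5, V6, V9.
  V16 also has parents V2, V4, V6, V13.
MB(V11) = {V1, V2, V3, V4, V5, V6, V7, V8, V9, V12, V13, V16}, which has 12 nodes.

12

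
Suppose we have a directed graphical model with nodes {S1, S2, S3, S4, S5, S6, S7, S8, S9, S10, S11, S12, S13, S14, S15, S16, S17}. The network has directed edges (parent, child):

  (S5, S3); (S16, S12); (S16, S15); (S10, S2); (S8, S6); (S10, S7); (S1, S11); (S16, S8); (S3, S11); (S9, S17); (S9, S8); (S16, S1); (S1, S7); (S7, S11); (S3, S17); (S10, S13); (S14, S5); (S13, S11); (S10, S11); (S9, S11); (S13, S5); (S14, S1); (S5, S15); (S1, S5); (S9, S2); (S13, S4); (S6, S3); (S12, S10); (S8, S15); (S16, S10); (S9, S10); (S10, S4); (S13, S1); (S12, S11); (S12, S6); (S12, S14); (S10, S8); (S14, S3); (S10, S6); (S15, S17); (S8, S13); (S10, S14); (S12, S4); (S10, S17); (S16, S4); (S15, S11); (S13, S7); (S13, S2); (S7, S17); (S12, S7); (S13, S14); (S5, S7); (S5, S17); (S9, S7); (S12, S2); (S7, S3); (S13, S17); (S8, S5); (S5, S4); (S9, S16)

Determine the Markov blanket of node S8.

{S1, S5, S6, S9, S10, S12, S13, S14, S15, S16}

Pa(S8) = {S9, S10, S16}.
S8's children: S5, S6, S13, S15.
Co-parents of S8 (other parents of its children):
  parents(S13) \ {S8} = {S10}.
  S6 also has parents S10, S12.
  S5's other parents are S1, S13, S14.
  S15 also has parents S5, S16.
Taking the union gives {S1, S5, S6, S9, S10, S12, S13, S14, S15, S16}.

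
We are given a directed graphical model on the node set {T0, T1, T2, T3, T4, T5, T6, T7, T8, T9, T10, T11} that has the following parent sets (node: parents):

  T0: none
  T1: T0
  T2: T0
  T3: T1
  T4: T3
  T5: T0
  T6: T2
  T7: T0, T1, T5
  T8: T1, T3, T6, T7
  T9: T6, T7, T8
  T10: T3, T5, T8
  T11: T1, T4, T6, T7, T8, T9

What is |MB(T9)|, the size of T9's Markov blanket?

6

Recall MB(v) = parents ∪ children ∪ spouses, where spouses are the other parents of v's children.
T9 has parents T6, T7, T8.
T9 has child T11.
Other parents of T9's children:
  parents(T11) \ {T9} = {T1, T4, T6, T7, T8}.
MB(T9) = {T1, T4, T6, T7, T8, T11}, which has 6 nodes.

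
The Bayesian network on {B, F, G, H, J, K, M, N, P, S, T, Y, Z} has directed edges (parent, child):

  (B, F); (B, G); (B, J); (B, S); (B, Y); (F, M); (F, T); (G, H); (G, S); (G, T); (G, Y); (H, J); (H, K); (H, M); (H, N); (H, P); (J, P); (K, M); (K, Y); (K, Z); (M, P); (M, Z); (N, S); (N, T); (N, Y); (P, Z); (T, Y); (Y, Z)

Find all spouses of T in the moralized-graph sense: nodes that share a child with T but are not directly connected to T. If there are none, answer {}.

Children of T: Y.
  Y's other parents are B, G, K, N.
Excluding nodes already adjacent to T (F, G, N, Y), the co-parent-only contribution is {B, K}.

{B, K}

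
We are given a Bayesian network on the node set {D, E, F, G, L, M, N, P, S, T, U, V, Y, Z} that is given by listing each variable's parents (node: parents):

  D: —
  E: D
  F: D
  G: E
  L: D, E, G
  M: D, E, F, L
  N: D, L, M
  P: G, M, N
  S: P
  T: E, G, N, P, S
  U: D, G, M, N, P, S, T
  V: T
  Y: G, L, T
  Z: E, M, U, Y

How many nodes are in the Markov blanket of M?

12

The Markov blanket of a node is its parents, its children, and the other parents of its children.
M's parents: D, E, F, L.
Ch(M) = {N, P, U, Z}.
Parents of each child, excluding M:
  N also has parents D, L.
  parents(P) \ {M} = {G, N}.
  U also has parents D, G, N, P, S, T.
  Z's other parents are E, U, Y.
MB(M) = {D, E, F, G, L, N, P, S, T, U, Y, Z}, which has 12 nodes.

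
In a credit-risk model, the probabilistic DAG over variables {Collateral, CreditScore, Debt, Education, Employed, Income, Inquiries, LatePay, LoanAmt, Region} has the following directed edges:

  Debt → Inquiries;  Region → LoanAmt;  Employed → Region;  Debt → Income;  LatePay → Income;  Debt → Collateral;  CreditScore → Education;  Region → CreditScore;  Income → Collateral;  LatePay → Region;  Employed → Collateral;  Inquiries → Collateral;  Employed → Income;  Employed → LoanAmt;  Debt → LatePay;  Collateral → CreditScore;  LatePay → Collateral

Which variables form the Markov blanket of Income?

{Collateral, Debt, Employed, Inquiries, LatePay}

Recall MB(v) = parents ∪ children ∪ spouses, where spouses are the other parents of v's children.
Income has parents Debt, Employed, LatePay.
Income has child Collateral.
Other parents of Income's children:
  Collateral: Debt, Employed, Inquiries, LatePay
Taking the union gives {Collateral, Debt, Employed, Inquiries, LatePay}.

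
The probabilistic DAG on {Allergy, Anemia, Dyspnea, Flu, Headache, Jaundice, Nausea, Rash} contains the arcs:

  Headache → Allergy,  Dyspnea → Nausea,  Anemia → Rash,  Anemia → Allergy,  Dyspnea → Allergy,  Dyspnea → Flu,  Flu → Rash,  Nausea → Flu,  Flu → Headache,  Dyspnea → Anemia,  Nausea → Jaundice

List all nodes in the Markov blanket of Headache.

{Allergy, Anemia, Dyspnea, Flu}

Recall MB(v) = parents ∪ children ∪ spouses, where spouses are the other parents of v's children.
Headache's children: Allergy.
Headache's parents: Flu.
Co-parents of Headache (other parents of its children):
  Allergy: Anemia, Dyspnea
MB(Headache) = {Allergy, Anemia, Dyspnea, Flu}.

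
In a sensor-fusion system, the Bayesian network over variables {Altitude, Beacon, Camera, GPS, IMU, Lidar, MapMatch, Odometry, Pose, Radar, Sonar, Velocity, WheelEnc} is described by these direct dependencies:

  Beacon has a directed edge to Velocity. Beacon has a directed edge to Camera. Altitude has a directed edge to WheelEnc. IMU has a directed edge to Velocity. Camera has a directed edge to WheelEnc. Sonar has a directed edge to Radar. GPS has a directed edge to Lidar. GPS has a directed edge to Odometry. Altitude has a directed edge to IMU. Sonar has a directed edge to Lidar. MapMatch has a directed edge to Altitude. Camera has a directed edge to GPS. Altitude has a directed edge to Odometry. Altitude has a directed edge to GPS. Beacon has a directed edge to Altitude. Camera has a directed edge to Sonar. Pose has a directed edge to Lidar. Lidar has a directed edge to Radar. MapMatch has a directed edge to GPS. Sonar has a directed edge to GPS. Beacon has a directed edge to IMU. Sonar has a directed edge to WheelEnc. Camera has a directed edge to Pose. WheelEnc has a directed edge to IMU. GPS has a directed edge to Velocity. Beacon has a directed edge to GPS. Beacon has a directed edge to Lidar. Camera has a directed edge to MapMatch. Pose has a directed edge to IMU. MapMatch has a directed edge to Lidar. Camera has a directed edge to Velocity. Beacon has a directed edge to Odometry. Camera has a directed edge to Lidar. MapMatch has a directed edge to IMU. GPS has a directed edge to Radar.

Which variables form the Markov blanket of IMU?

IMU's parents: Altitude, Beacon, MapMatch, Pose, WheelEnc.
IMU has child Velocity.
Parents of each child, excluding IMU:
  parents(Velocity) \ {IMU} = {Beacon, Camera, GPS}.
MB(IMU) = {Altitude, Beacon, Camera, GPS, MapMatch, Pose, Velocity, WheelEnc}.

{Altitude, Beacon, Camera, GPS, MapMatch, Pose, Velocity, WheelEnc}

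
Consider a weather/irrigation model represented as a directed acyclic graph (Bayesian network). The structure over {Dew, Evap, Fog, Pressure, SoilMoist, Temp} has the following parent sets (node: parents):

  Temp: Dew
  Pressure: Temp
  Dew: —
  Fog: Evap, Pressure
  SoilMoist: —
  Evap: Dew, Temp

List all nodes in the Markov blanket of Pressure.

The Markov blanket of a node is its parents, its children, and the other parents of its children.
Children of Pressure: Fog.
Pressure's parents: Temp.
Co-parents of Pressure (other parents of its children):
  Fog's other parent is Evap.
Union: {Temp} ∪ {Fog} ∪ {Evap} = {Evap, Fog, Temp}.

{Evap, Fog, Temp}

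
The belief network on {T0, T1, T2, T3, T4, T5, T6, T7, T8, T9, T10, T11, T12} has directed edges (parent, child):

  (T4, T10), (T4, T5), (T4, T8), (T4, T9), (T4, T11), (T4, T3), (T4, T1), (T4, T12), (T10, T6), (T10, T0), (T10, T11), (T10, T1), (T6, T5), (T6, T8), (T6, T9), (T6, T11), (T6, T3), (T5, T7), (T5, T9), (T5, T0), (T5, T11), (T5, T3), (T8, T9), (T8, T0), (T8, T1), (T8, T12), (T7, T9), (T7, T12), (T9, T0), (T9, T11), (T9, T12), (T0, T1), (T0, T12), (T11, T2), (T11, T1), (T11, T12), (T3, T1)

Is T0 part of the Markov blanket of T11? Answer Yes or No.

Yes

T0 is a co-parent of T11: both are parents of T1, T12.
So T0 ∈ MB(T11).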